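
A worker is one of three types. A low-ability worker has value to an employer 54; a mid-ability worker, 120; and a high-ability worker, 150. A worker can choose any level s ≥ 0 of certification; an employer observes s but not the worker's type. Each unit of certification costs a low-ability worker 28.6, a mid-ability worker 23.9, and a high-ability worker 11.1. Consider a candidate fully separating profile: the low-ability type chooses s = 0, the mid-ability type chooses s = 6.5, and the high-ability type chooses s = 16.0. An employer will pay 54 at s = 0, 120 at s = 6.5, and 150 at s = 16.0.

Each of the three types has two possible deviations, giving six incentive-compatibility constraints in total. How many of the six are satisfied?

Low-ability (own payoff 54): to s=6.5 gives 120 − 28.6×6.5 = -65.9 → no gain ✓; to s=16.0 gives 150 − 28.6×16.0 = -307.6 → no gain ✓.
Mid-ability (own payoff 120 − 23.9×6.5 = -35.35): to s=0 gives 54 → profitable ✗; to s=16.0 gives 150 − 23.9×16.0 = -232.4 → no gain ✓.
High-ability (own payoff 150 − 11.1×16.0 = -27.6): to s=0 gives 54 → profitable ✗; to s=6.5 gives 120 − 11.1×6.5 = 47.85 → profitable ✗.
3 of the 6 constraints hold; not an equilibrium.

3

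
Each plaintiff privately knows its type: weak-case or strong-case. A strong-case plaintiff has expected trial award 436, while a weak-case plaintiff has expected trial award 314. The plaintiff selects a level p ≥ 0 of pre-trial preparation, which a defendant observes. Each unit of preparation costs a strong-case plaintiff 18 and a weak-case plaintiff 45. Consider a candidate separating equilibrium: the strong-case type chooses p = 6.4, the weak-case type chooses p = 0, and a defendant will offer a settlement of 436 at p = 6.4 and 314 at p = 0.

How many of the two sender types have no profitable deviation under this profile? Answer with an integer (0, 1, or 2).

Weak-case type: stay at 0 → 314; mimic → 436 − 45 × 6.4 = 148. IC holds (314 ≥ 148).
Strong-case type: signal → 436 − 18 × 6.4 = 320.8; deviate to 0 → 314. IC holds (320.8 ≥ 314).
2 of 2 constraints hold, so this is a separating equilibrium.

2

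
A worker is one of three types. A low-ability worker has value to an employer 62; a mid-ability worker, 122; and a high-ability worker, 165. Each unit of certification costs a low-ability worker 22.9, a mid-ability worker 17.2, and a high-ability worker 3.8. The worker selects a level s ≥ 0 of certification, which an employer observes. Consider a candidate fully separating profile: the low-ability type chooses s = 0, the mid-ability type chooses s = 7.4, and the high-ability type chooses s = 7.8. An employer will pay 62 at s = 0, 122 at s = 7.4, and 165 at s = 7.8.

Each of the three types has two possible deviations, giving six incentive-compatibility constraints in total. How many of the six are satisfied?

4

Mid-ability (own payoff 122 − 17.2×7.4 = -5.28): to s=0 gives 62 → profitable ✗; to s=7.8 gives 165 − 17.2×7.8 = 30.84 → profitable ✗.
High-ability (own payoff 165 − 3.8×7.8 = 135.36): to s=0 gives 62 → no gain ✓; to s=7.4 gives 122 − 3.8×7.4 = 93.88 → no gain ✓.
Low-ability (own payoff 62): to s=7.4 gives 122 − 22.9×7.4 = -47.46 → no gain ✓; to s=7.8 gives 165 − 22.9×7.8 = -13.62 → no gain ✓.
4 of the 6 constraints hold; not an equilibrium.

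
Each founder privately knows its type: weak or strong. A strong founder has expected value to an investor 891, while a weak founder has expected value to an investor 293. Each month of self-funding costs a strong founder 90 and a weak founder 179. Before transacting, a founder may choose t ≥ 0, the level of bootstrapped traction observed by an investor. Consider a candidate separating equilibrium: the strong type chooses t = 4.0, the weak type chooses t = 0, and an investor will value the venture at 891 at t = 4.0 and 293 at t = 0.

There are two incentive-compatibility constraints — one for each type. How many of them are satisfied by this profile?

Strong type: signal → 891 − 90 × 4.0 = 531; deviate to 0 → 293. IC holds (531 ≥ 293).
Weak type: stay at 0 → 293; mimic → 891 − 179 × 4.0 = 175. IC holds (293 ≥ 175).
2 of 2 constraints hold, so this is a separating equilibrium.

2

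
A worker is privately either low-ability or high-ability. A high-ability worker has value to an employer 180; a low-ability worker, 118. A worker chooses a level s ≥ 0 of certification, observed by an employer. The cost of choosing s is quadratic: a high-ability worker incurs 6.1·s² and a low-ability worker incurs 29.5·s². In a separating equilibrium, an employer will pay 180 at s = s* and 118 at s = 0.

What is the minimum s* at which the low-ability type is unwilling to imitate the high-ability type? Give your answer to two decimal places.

The low-ability type at s = 0 receives 118; imitating at s* yields 180 − 29.5·s*².
Indifference: 118 = 180 − 29.5·s*², so s*² = (180 − 118) / 29.5 ≈ 2.1017.
s* = √2.1017 ≈ 1.45.

1.45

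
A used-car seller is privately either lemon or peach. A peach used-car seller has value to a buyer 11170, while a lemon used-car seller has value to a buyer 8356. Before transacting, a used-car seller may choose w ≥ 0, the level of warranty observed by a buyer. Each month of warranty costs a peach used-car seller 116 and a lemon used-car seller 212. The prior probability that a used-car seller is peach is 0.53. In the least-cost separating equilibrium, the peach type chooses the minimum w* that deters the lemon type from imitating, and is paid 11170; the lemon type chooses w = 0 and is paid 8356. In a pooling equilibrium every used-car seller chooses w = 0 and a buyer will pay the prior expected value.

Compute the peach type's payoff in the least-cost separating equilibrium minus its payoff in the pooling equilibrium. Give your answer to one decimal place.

Least-cost separating signal: w* solves 8356 = 11170 − 212·w*, so w* = (11170 − 8356)/212 ≈ 13.2736.
Peach type's separating payoff: 11170 − 116 × w* = 11170 − 116 × (11170 − 8356)/212 = 11170 − 326424/212 ≈ 9630.264.
Pooling payoff: 0.53 × 11170 + 0.47 × 8356 = 9847.42.
Difference: 9630.264 − 9847.42 = -217.156, i.e. -217.2 to one decimal place.
The peach type would prefer the pooling outcome.

-217.2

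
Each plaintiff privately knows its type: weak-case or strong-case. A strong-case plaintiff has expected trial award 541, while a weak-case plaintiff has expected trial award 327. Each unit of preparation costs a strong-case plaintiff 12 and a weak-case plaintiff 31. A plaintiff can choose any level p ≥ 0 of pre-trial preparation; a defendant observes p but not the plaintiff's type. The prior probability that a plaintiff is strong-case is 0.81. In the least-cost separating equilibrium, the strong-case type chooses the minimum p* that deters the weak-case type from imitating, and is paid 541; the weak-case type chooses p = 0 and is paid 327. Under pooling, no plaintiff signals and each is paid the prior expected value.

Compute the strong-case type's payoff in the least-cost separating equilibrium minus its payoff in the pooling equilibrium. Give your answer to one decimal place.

Least-cost separating signal: p* solves 327 = 541 − 31·p*, so p* = (541 − 327)/31 ≈ 6.9032.
Strong-case type's separating payoff: 541 − 12 × p* = 541 − 12 × (541 − 327)/31 = 541 − 2568/31 ≈ 458.161.
Pooling payoff: 0.81 × 541 + 0.19 × 327 = 500.34.
Difference: 458.161 − 500.34 = -42.179, i.e. -42.2 to one decimal place.
The strong-case type would prefer the pooling outcome.

-42.2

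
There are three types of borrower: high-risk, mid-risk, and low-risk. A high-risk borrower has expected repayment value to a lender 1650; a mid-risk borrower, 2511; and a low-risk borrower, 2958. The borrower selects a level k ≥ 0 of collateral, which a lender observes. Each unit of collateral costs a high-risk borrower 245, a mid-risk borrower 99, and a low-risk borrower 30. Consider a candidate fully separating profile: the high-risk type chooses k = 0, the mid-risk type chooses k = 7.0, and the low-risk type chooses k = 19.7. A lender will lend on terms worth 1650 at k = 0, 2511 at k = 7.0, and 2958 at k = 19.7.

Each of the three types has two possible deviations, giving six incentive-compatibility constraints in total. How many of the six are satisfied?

6

High-risk (own payoff 1650): to k=7.0 gives 2511 − 245×7.0 = 796 → no gain ✓; to k=19.7 gives 2958 − 245×19.7 = -1868.5 → no gain ✓.
Low-risk (own payoff 2958 − 30×19.7 = 2367): to k=0 gives 1650 → no gain ✓; to k=7.0 gives 2511 − 30×7.0 = 2301 → no gain ✓.
Mid-risk (own payoff 2511 − 99×7.0 = 1818): to k=0 gives 1650 → no gain ✓; to k=19.7 gives 2958 − 99×19.7 = 1007.7 → no gain ✓.
6 of the 6 constraints hold; this profile is a separating equilibrium.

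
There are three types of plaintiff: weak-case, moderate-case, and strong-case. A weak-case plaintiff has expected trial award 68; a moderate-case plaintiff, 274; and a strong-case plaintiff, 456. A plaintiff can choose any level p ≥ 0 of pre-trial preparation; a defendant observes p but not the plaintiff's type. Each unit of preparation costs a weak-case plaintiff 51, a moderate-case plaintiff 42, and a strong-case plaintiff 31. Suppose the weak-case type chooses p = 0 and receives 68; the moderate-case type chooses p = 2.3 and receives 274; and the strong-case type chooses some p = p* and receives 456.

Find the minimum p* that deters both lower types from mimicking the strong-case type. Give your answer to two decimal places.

7.61

Weak-case type (on-path payoff 68) won't mimic when 68 ≥ 456 − 51·p*, i.e. p* ≥ 7.61.
Moderate-case type (on-path payoff 274 − 42×2.3 = 177.4) won't mimic when 177.4 ≥ 456 − 42·p*, i.e. p* ≥ 6.63.
Both must hold, so p* = max(7.61, 6.63) = 7.61. The weak-case type's constraint binds.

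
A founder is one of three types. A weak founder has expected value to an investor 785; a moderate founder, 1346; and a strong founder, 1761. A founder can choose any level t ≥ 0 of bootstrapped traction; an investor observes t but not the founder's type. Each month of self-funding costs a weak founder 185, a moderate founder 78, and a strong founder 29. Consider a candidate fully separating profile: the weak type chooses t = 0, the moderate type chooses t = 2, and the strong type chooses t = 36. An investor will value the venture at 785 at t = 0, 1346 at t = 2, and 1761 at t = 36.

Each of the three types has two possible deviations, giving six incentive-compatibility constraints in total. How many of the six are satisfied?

3

Weak (own payoff 785): to t=2 gives 1346 − 185×2 = 976 → profitable ✗; to t=36 gives 1761 − 185×36 = -4899 → no gain ✓.
Strong (own payoff 1761 − 29×36 = 717): to t=0 gives 785 → profitable ✗; to t=2 gives 1346 − 29×2 = 1288 → profitable ✗.
Moderate (own payoff 1346 − 78×2 = 1190): to t=0 gives 785 → no gain ✓; to t=36 gives 1761 − 78×36 = -1047 → no gain ✓.
3 of the 6 constraints hold; not an equilibrium.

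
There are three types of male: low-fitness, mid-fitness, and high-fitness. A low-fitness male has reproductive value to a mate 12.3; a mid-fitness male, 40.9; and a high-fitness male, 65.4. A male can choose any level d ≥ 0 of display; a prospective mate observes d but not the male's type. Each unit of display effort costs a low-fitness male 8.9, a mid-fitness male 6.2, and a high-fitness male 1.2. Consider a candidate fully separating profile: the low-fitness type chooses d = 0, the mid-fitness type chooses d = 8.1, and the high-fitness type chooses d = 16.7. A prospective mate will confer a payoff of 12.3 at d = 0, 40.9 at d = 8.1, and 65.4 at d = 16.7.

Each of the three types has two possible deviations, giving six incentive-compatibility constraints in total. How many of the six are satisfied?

Low-fitness (own payoff 12.3): to d=8.1 gives 40.9 − 8.9×8.1 = -31.19 → no gain ✓; to d=16.7 gives 65.4 − 8.9×16.7 = -83.23 → no gain ✓.
High-fitness (own payoff 65.4 − 1.2×16.7 = 45.36): to d=0 gives 12.3 → no gain ✓; to d=8.1 gives 40.9 − 1.2×8.1 = 31.18 → no gain ✓.
Mid-fitness (own payoff 40.9 − 6.2×8.1 = -9.32): to d=0 gives 12.3 → profitable ✗; to d=16.7 gives 65.4 − 6.2×16.7 = -38.14 → no gain ✓.
5 of the 6 constraints hold; not an equilibrium.

5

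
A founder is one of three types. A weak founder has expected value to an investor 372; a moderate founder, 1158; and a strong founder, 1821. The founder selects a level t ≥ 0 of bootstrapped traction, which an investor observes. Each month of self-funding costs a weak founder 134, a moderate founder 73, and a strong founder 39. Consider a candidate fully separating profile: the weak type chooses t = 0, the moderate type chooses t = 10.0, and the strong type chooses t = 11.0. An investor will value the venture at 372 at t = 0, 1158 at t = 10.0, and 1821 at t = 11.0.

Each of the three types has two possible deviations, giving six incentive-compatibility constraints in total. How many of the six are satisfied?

Strong (own payoff 1821 − 39×11.0 = 1392): to t=0 gives 372 → no gain ✓; to t=10.0 gives 1158 − 39×10.0 = 768 → no gain ✓.
Moderate (own payoff 1158 − 73×10.0 = 428): to t=0 gives 372 → no gain ✓; to t=11.0 gives 1821 − 73×11.0 = 1018 → profitable ✗.
Weak (own payoff 372): to t=10.0 gives 1158 − 134×10.0 = -182 → no gain ✓; to t=11.0 gives 1821 − 134×11.0 = 347 → no gain ✓.
5 of the 6 constraints hold; not an equilibrium.

5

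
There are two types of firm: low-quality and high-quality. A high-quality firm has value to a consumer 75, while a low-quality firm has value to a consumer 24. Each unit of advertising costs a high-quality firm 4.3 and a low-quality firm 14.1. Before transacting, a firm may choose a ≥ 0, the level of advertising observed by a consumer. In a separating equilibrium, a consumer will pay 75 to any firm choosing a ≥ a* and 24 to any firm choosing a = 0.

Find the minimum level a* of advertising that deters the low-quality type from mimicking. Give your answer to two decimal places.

3.62

A low-quality firm choosing a = 0 receives 24.
Imitating at a* instead would pay 75 at cost 14.1·a*, netting 75 − 14.1·a*.
Indifference: 24 = 75 − 14.1·a*, so a* = (75 − 24) / 14.1 ≈ 3.62.
At a* the low-quality type's incentive constraint just binds; the high-quality type strictly prefers a* since its per-unit cost is lower.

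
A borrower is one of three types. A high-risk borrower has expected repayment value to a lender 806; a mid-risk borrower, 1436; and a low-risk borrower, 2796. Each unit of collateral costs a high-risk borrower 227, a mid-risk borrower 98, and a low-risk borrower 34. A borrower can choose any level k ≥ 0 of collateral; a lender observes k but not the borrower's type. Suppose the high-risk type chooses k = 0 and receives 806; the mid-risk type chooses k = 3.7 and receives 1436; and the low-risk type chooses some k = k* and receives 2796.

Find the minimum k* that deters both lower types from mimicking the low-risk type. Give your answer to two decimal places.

Mid-risk type (on-path payoff 1436 − 98×3.7 = 1073.4) won't mimic when 1073.4 ≥ 2796 − 98·k*, i.e. k* ≥ 17.58.
High-risk type (on-path payoff 806) won't mimic when 806 ≥ 2796 − 227·k*, i.e. k* ≥ 8.77.
Both must hold, so k* = max(8.77, 17.58) = 17.58. The mid-risk type's constraint binds.

17.58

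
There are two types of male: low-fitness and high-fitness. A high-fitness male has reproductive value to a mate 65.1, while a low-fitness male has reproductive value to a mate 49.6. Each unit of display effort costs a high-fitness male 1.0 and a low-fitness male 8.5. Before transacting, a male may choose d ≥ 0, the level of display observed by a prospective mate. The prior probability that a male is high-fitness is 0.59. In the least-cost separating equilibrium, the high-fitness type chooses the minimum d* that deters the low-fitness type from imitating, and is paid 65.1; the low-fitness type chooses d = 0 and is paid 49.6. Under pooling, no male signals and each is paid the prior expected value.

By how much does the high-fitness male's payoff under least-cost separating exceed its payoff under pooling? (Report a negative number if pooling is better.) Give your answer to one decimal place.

4.5

Least-cost separating signal: d* solves 49.6 = 65.1 − 8.5·d*, so d* = (65.1 − 49.6)/8.5 ≈ 1.8235.
High-fitness type's separating payoff: 65.1 − 1.0 × d* = 65.1 − 1.0 × (65.1 − 49.6)/8.5 = 65.1 − 15.5/8.5 ≈ 63.276.
Pooling payoff: 0.59 × 65.1 + 0.41 × 49.6 = 58.745.
Difference: 63.276 − 58.745 = 4.531, i.e. 4.5 to one decimal place.
The high-fitness type prefers to separate.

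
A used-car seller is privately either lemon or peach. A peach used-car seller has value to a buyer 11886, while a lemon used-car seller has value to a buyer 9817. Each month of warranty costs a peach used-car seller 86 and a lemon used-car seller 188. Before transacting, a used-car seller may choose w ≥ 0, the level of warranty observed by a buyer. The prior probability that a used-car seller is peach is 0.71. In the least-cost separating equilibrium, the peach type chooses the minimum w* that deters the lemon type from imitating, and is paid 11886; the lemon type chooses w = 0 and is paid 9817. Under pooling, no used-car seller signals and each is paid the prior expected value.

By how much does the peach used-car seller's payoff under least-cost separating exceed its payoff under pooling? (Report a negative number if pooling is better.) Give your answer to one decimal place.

-346.4

Least-cost separating signal: w* solves 9817 = 11886 − 188·w*, so w* = (11886 − 9817)/188 ≈ 11.0053.
Peach type's separating payoff: 11886 − 86 × w* = 11886 − 86 × (11886 − 9817)/188 = 11886 − 177934/188 ≈ 10939.543.
Pooling payoff: 0.71 × 11886 + 0.29 × 9817 = 11285.99.
Difference: 10939.543 − 11285.99 = -346.447, i.e. -346.4 to one decimal place.
The peach type would prefer the pooling outcome.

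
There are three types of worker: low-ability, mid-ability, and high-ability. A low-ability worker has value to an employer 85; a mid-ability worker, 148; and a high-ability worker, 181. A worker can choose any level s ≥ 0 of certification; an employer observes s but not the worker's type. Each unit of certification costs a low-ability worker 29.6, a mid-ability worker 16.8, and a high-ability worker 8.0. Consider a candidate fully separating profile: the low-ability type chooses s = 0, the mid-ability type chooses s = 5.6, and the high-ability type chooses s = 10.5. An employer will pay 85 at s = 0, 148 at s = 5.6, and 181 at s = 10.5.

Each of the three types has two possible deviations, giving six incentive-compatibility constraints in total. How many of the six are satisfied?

Mid-ability (own payoff 148 − 16.8×5.6 = 53.92): to s=0 gives 85 → profitable ✗; to s=10.5 gives 181 − 16.8×10.5 = 4.6 → no gain ✓.
Low-ability (own payoff 85): to s=5.6 gives 148 − 29.6×5.6 = -17.76 → no gain ✓; to s=10.5 gives 181 − 29.6×10.5 = -129.8 → no gain ✓.
High-ability (own payoff 181 − 8.0×10.5 = 97): to s=0 gives 85 → no gain ✓; to s=5.6 gives 148 − 8.0×5.6 = 103.2 → profitable ✗.
4 of the 6 constraints hold; not an equilibrium.

4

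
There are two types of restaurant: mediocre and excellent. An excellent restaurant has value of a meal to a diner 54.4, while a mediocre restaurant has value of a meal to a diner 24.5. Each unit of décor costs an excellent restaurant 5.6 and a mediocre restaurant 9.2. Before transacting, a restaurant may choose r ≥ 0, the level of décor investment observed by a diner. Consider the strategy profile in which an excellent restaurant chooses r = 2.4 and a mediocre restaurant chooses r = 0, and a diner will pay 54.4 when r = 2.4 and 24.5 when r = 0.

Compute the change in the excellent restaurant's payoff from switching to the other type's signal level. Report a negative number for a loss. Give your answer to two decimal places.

-16.46

Playing r = 2.4 the excellent restaurant receives 54.4 − 5.6 × 2.4 = 40.96.
Deviating to r = 0 yields 24.5 instead.
Gain from deviating: 24.5 − 40.96 = -16.46.
The gain is negative, so the excellent type's incentive-compatibility constraint is satisfied.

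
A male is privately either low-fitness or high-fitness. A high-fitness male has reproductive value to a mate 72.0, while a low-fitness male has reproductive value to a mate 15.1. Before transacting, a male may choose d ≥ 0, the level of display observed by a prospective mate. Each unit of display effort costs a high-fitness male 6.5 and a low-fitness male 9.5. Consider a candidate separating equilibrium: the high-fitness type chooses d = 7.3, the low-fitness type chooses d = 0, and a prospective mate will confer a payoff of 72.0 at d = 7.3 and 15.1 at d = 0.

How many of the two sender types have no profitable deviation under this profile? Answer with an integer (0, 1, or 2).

High-fitness type: signal → 72.0 − 6.5 × 7.3 = 24.55; deviate to 0 → 15.1. IC holds (24.55 ≥ 15.1).
Low-fitness type: stay at 0 → 15.1; mimic → 72.0 − 9.5 × 7.3 = 2.65. IC holds (15.1 ≥ 2.65).
2 of 2 constraints hold, so this is a separating equilibrium.

2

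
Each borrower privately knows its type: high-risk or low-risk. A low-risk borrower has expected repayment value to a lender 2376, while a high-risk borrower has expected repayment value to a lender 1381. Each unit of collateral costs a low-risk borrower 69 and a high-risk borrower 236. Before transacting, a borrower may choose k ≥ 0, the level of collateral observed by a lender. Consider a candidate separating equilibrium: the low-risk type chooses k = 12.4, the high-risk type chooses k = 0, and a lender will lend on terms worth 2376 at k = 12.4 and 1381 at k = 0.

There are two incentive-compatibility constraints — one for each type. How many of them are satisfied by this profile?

Low-risk type: signal → 2376 − 69 × 12.4 = 1520.4; deviate to 0 → 1381. IC holds (1520.4 ≥ 1381).
High-risk type: stay at 0 → 1381; mimic → 2376 − 236 × 12.4 = -550.4. IC holds (1381 ≥ -550.4).
2 of 2 constraints hold, so this is a separating equilibrium.

2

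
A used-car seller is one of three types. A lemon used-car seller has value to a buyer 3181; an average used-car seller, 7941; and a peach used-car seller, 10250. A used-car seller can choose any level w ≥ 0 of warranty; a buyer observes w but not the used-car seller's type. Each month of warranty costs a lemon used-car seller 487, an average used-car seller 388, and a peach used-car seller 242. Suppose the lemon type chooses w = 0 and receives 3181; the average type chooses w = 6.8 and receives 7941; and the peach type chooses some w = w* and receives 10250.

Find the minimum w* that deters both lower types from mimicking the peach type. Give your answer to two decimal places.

14.52

Lemon type (on-path payoff 3181) won't mimic when 3181 ≥ 10250 − 487·w*, i.e. w* ≥ 14.52.
Average type (on-path payoff 7941 − 388×6.8 = 5302.6) won't mimic when 5302.6 ≥ 10250 − 388·w*, i.e. w* ≥ 12.75.
Both must hold, so w* = max(14.52, 12.75) = 14.52. The lemon type's constraint binds.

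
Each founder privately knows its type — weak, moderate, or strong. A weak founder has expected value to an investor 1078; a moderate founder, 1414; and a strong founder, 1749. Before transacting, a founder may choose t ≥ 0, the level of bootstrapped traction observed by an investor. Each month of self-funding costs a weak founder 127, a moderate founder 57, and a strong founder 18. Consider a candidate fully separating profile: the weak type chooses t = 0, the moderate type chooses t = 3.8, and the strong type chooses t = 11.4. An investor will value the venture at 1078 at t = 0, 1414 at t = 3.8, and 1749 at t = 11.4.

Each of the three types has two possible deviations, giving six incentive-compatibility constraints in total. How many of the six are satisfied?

6

Strong (own payoff 1749 − 18×11.4 = 1543.8): to t=0 gives 1078 → no gain ✓; to t=3.8 gives 1414 − 18×3.8 = 1345.6 → no gain ✓.
Moderate (own payoff 1414 − 57×3.8 = 1197.4): to t=0 gives 1078 → no gain ✓; to t=11.4 gives 1749 − 57×11.4 = 1099.2 → no gain ✓.
Weak (own payoff 1078): to t=3.8 gives 1414 − 127×3.8 = 931.4 → no gain ✓; to t=11.4 gives 1749 − 127×11.4 = 301.2 → no gain ✓.
6 of the 6 constraints hold; this profile is a separating equilibrium.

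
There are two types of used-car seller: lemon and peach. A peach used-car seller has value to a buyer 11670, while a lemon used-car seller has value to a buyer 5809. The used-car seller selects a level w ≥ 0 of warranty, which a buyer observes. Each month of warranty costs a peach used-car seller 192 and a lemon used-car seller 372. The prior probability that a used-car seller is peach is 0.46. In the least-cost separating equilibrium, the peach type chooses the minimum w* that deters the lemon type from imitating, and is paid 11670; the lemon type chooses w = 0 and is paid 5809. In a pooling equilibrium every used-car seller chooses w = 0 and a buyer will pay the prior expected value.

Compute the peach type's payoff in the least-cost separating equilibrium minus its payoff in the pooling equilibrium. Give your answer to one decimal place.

Least-cost separating signal: w* solves 5809 = 11670 − 372·w*, so w* = (11670 − 5809)/372 ≈ 15.7554.
Peach type's separating payoff: 11670 − 192 × w* = 11670 − 192 × (11670 − 5809)/372 = 11670 − 1125312/372 ≈ 8644.968.
Pooling payoff: 0.46 × 11670 + 0.54 × 5809 = 8505.06.
Difference: 8644.968 − 8505.06 = 139.908, i.e. 139.9 to one decimal place.
The peach type prefers to separate.

139.9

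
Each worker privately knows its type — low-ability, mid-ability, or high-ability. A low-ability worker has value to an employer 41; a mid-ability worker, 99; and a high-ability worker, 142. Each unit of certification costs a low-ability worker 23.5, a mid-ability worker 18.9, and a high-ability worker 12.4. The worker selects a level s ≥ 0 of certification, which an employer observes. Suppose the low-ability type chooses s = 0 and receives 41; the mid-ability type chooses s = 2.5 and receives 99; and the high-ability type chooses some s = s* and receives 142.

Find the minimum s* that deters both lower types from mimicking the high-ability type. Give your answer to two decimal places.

Low-ability type (on-path payoff 41) won't mimic when 41 ≥ 142 − 23.5·s*, i.e. s* ≥ 4.30.
Mid-ability type (on-path payoff 99 − 18.9×2.5 = 51.75) won't mimic when 51.75 ≥ 142 − 18.9·s*, i.e. s* ≥ 4.78.
Both must hold, so s* = max(4.30, 4.78) = 4.78. The mid-ability type's constraint binds.

4.78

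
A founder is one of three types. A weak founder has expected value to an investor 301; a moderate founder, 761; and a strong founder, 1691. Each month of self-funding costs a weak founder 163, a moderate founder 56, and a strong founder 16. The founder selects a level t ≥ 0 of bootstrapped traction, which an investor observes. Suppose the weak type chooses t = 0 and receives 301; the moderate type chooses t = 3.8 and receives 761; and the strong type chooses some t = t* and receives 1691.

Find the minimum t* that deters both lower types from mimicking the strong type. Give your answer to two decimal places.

20.41

Weak type (on-path payoff 301) won't mimic when 301 ≥ 1691 − 163·t*, i.e. t* ≥ 8.53.
Moderate type (on-path payoff 761 − 56×3.8 = 548.2) won't mimic when 548.2 ≥ 1691 − 56·t*, i.e. t* ≥ 20.41.
Both must hold, so t* = max(8.53, 20.41) = 20.41. The moderate type's constraint binds.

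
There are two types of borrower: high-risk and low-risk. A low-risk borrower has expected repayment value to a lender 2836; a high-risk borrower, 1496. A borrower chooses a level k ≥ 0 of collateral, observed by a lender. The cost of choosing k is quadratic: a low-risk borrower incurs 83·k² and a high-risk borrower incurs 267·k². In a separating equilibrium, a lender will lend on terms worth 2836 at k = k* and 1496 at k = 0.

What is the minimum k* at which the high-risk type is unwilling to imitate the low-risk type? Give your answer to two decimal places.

2.24

The high-risk type at k = 0 receives 1496; imitating at k* yields 2836 − 267·k*².
Indifference: 1496 = 2836 − 267·k*², so k*² = (2836 − 1496) / 267 ≈ 5.0187.
k* = √5.0187 ≈ 2.24.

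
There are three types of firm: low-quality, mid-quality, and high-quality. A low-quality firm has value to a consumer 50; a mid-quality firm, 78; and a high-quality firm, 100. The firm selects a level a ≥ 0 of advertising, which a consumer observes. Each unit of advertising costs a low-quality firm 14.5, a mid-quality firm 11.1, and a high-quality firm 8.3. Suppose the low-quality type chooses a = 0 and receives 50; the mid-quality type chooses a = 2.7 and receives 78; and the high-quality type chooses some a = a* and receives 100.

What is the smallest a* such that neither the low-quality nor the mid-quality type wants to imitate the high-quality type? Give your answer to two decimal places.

4.68

Mid-quality type (on-path payoff 78 − 11.1×2.7 = 48.03) won't mimic when 48.03 ≥ 100 − 11.1·a*, i.e. a* ≥ 4.68.
Low-quality type (on-path payoff 50) won't mimic when 50 ≥ 100 − 14.5·a*, i.e. a* ≥ 3.45.
Both must hold, so a* = max(3.45, 4.68) = 4.68. The mid-quality type's constraint binds.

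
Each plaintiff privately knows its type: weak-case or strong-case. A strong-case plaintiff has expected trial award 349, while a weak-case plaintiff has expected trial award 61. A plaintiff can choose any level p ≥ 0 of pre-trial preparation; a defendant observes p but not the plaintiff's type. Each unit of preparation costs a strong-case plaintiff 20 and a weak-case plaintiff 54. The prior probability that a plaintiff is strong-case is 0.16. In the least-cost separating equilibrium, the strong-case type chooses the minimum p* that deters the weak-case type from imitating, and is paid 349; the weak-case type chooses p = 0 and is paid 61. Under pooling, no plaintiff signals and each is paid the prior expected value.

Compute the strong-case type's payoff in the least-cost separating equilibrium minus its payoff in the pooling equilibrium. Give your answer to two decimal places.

135.25

Least-cost separating signal: p* solves 61 = 349 − 54·p*, so p* = (349 − 61)/54 ≈ 5.3333.
Strong-case type's separating payoff: 349 − 20 × p* = 349 − 20 × (349 − 61)/54 = 349 − 5760/54 ≈ 242.3333.
Pooling payoff: 0.16 × 349 + 0.84 × 61 = 107.08.
Difference: 242.3333 − 107.08 = 135.2533, i.e. 135.25 to two decimal places.
The strong-case type prefers to separate.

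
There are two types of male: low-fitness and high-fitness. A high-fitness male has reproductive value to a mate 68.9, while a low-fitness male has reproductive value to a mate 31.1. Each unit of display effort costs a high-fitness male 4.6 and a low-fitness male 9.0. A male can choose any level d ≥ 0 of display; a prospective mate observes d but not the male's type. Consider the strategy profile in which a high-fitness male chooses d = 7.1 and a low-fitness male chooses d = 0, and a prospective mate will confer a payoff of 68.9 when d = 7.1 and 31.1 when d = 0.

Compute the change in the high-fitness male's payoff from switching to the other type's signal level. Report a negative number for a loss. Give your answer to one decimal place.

-5.1

Playing d = 7.1 the high-fitness male receives 68.9 − 4.6 × 7.1 = 36.24.
Deviating to d = 0 yields 31.1 instead.
Gain from deviating: 31.1 − 36.24 = -5.14, i.e. -5.1 to one decimal place.
The gain is negative, so the high-fitness type's incentive-compatibility constraint is satisfied.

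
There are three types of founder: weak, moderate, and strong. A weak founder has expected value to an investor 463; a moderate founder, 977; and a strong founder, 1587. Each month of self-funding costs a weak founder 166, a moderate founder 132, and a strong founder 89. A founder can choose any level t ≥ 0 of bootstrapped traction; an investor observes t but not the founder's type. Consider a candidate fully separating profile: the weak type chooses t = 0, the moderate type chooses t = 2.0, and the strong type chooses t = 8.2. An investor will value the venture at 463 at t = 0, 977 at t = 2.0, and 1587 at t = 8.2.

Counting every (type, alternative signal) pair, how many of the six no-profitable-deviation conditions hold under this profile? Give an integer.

Weak (own payoff 463): to t=2.0 gives 977 − 166×2.0 = 645 → profitable ✗; to t=8.2 gives 1587 − 166×8.2 = 225.8 → no gain ✓.
Moderate (own payoff 977 − 132×2.0 = 713): to t=0 gives 463 → no gain ✓; to t=8.2 gives 1587 − 132×8.2 = 504.6 → no gain ✓.
Strong (own payoff 1587 − 89×8.2 = 857.2): to t=0 gives 463 → no gain ✓; to t=2.0 gives 977 − 89×2.0 = 799 → no gain ✓.
5 of the 6 constraints hold; not an equilibrium.

5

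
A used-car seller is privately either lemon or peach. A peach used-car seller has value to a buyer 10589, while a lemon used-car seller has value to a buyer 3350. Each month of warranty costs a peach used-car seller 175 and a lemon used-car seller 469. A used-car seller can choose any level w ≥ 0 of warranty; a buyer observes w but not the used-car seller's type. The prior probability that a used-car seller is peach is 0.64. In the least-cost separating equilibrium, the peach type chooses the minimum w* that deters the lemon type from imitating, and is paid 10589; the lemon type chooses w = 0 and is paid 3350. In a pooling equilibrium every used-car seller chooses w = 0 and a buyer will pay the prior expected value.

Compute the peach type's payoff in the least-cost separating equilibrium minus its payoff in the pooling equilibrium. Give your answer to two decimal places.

-95.08

Least-cost separating signal: w* solves 3350 = 10589 − 469·w*, so w* = (10589 − 3350)/469 ≈ 15.4350.
Peach type's separating payoff: 10589 − 175 × w* = 10589 − 175 × (10589 − 3350)/469 = 10589 − 1266825/469 ≈ 7887.8806.
Pooling payoff: 0.64 × 10589 + 0.36 × 3350 = 7982.96.
Difference: 7887.8806 − 7982.96 = -95.0794, i.e. -95.08 to two decimal places.
The peach type would prefer the pooling outcome.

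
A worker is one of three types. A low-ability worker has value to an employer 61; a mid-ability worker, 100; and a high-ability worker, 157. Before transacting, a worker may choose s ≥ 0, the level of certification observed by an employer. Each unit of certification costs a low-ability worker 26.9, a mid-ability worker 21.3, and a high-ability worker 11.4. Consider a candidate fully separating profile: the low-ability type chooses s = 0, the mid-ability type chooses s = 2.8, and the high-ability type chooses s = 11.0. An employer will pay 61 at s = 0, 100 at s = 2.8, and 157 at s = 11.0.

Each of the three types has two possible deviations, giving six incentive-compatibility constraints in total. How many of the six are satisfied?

High-ability (own payoff 157 − 11.4×11.0 = 31.6): to s=0 gives 61 → profitable ✗; to s=2.8 gives 100 − 11.4×2.8 = 68.08 → profitable ✗.
Mid-ability (own payoff 100 − 21.3×2.8 = 40.36): to s=0 gives 61 → profitable ✗; to s=11.0 gives 157 − 21.3×11.0 = -77.3 → no gain ✓.
Low-ability (own payoff 61): to s=2.8 gives 100 − 26.9×2.8 = 24.68 → no gain ✓; to s=11.0 gives 157 − 26.9×11.0 = -138.9 → no gain ✓.
3 of the 6 constraints hold; not an equilibrium.

3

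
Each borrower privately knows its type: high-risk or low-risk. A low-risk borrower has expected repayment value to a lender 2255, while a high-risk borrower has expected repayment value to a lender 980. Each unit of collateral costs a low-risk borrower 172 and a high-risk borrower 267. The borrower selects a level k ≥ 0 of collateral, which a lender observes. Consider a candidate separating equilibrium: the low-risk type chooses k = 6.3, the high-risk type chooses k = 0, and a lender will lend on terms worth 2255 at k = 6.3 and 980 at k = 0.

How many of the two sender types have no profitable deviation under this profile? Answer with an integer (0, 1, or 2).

High-risk type: stay at 0 → 980; mimic → 2255 − 267 × 6.3 = 572.9. IC holds (980 ≥ 572.9).
Low-risk type: signal → 2255 − 172 × 6.3 = 1171.4; deviate to 0 → 980. IC holds (1171.4 ≥ 980).
2 of 2 constraints hold, so this is a separating equilibrium.

2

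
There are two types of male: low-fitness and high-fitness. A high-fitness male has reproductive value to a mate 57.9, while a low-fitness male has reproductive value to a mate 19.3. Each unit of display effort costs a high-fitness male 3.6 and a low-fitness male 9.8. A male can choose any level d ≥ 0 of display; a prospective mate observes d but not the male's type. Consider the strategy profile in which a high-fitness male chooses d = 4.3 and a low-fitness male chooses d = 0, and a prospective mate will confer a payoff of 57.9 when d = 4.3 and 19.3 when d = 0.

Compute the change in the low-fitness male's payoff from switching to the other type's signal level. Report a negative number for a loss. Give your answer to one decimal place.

-3.5

Playing d = 0 the low-fitness male receives 19.3.
Deviating to d = 4.3 brings payment 57.9 at cost 9.8 × 4.3 = 42.14, netting 15.76.
Gain from deviating: 15.76 − 19.3 = -3.54, i.e. -3.5 to one decimal place.
The gain is negative, so the low-fitness type's incentive-compatibility constraint is satisfied.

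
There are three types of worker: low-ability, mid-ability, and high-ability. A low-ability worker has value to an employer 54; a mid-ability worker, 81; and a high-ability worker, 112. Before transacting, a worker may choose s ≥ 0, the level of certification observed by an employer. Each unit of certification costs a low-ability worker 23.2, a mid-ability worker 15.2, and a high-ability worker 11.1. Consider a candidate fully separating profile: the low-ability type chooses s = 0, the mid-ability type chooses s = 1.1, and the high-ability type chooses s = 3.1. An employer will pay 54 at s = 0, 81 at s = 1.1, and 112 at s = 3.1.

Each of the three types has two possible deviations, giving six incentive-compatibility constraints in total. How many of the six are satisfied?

Mid-ability (own payoff 81 − 15.2×1.1 = 64.28): to s=0 gives 54 → no gain ✓; to s=3.1 gives 112 − 15.2×3.1 = 64.88 → profitable ✗.
High-ability (own payoff 112 − 11.1×3.1 = 77.59): to s=0 gives 54 → no gain ✓; to s=1.1 gives 81 − 11.1×1.1 = 68.79 → no gain ✓.
Low-ability (own payoff 54): to s=1.1 gives 81 − 23.2×1.1 = 55.48 → profitable ✗; to s=3.1 gives 112 − 23.2×3.1 = 40.08 → no gain ✓.
4 of the 6 constraints hold; not an equilibrium.

4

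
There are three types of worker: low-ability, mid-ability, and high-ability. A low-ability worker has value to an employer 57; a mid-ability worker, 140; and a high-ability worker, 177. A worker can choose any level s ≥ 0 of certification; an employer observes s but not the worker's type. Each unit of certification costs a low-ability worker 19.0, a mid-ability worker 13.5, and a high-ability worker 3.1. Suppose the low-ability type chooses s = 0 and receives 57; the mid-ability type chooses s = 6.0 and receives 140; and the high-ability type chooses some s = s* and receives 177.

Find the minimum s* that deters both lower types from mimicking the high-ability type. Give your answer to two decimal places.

8.74

Mid-ability type (on-path payoff 140 − 13.5×6.0 = 59) won't mimic when 59 ≥ 177 − 13.5·s*, i.e. s* ≥ 8.74.
Low-ability type (on-path payoff 57) won't mimic when 57 ≥ 177 − 19.0·s*, i.e. s* ≥ 6.32.
Both must hold, so s* = max(6.32, 8.74) = 8.74. The mid-ability type's constraint binds.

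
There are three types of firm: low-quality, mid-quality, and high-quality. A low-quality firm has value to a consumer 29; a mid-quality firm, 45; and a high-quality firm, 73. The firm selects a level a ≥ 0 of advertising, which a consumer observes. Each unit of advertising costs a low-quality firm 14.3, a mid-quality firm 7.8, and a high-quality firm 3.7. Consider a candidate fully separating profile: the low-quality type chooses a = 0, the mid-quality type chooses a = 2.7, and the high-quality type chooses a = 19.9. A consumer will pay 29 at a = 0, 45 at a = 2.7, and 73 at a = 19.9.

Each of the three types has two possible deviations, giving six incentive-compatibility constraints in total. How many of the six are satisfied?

3

Low-quality (own payoff 29): to a=2.7 gives 45 − 14.3×2.7 = 6.39 → no gain ✓; to a=19.9 gives 73 − 14.3×19.9 = -211.57 → no gain ✓.
High-quality (own payoff 73 − 3.7×19.9 = -0.63): to a=0 gives 29 → profitable ✗; to a=2.7 gives 45 − 3.7×2.7 = 35.01 → profitable ✗.
Mid-quality (own payoff 45 − 7.8×2.7 = 23.94): to a=0 gives 29 → profitable ✗; to a=19.9 gives 73 − 7.8×19.9 = -82.22 → no gain ✓.
3 of the 6 constraints hold; not an equilibrium.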